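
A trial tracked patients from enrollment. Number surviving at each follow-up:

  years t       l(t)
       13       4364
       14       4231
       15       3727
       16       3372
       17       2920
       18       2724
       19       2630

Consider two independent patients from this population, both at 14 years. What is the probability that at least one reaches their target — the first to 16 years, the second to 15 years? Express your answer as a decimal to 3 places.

p₁ = l(16)/l(14) = 3372/4231 = 0.796975; p₂ = l(15)/l(14) = 3727/4231 = 0.880879.
P(at least one) = 1 − (1−p₁)(1−p₂) = 1 − 0.203025 × 0.119121 = 0.975815.

0.976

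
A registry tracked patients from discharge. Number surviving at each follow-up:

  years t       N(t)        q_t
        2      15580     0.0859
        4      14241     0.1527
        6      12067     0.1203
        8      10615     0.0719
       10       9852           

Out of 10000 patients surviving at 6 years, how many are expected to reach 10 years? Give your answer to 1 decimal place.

8164.4

The relevant probability is 9852/12067 = 0.816442.
Expected number = 10000 × 0.816442 = 8164.4.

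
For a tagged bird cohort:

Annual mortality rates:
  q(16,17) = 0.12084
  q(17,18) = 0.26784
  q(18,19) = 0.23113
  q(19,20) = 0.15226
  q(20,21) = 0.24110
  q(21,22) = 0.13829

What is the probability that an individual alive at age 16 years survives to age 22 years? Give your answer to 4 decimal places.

0.2744

Survival from 16 to 22 is the product of surviving each interval: (1 − 0.12084) × (1 − 0.26784) × (1 − 0.23113) × (1 − 0.15226) × (1 − 0.24110) × (1 − 0.13829).
= 0.87916 × 0.73216 × 0.76887 × 0.84774 × 0.75890 × 0.86171 = 0.274369.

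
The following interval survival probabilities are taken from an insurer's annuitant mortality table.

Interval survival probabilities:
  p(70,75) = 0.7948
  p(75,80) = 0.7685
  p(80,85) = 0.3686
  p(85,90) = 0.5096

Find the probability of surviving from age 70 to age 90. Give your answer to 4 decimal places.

P(survive 70→90) = 0.7948 × 0.7685 × 0.3686 × 0.5096.
= 0.114733.

0.1147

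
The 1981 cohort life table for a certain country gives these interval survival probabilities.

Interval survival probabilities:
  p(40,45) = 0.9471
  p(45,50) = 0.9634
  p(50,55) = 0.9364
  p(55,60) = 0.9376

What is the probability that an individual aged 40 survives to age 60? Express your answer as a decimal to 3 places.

0.801

Chaining the interval survival probabilities: 0.9471 × 0.9634 × 0.9364 × 0.9376.
= 0.801090.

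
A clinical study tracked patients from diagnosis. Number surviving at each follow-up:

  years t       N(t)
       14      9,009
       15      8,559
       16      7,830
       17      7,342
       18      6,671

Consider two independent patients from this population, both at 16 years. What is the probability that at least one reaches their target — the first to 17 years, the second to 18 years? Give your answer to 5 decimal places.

0.99077

p₁ = N(17)/N(16) = 7,342/7,830 = 0.937676; p₂ = N(18)/N(16) = 6,671/7,830 = 0.851980.
P(at least one) = 1 − (1−p₁)(1−p₂) = 1 − 0.062324 × 0.148020 = 0.990775.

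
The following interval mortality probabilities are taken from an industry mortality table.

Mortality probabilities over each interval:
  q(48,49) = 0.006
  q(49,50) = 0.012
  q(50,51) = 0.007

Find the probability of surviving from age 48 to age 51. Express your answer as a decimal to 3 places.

The overall survival probability is (1 − 0.006) × (1 − 0.012) × (1 − 0.007).
= 0.994 × 0.988 × 0.993 = 0.975197.

0.975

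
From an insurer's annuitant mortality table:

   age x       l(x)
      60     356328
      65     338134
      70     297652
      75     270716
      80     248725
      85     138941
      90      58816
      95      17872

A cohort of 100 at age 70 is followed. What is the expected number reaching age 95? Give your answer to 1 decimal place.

The relevant probability is 17872/297652 = 0.060043.
Expected number = 100 × 0.060043 = 6.0.

6.0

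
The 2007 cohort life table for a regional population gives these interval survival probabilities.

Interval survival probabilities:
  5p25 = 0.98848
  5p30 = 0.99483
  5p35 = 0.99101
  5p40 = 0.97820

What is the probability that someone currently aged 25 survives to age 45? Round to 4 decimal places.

0.9533

Chaining the interval survival probabilities: 0.98848 × 0.99483 × 0.99101 × 0.97820.
= 0.953284.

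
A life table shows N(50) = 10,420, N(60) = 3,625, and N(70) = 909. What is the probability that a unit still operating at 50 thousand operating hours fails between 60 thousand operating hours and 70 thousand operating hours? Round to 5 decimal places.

This is the probability of reaching 60 but not 70, conditional on being operational at 50: (N(60) − N(70)) / N(50).
= (3,625 − 909) / 10,420 = 2,716 / 10,420 = 0.260653.

0.26065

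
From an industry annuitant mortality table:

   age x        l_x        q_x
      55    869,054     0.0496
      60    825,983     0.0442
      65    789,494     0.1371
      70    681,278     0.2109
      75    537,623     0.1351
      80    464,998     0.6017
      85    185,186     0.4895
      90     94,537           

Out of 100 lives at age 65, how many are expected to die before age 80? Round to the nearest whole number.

The relevant probability is 1 − 464,998/789,494 = 0.411018.
Expected number = 100 × 0.411018 = 41.

41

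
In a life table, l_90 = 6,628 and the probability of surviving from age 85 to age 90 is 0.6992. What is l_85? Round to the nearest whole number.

9479

l_85 = l_90 / p = 6,628 / 0.6992 = 9479.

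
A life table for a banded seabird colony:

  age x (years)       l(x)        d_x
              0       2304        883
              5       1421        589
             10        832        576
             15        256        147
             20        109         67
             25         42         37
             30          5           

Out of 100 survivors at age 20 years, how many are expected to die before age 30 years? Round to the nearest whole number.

95

The relevant probability is 1 − 5/109 = 0.954128.
Expected number = 100 × 0.954128 = 95.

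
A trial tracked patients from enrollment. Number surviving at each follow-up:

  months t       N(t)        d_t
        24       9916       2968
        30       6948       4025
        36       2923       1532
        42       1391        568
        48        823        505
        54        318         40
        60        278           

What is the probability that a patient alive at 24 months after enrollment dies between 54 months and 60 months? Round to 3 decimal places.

0.004

This is the probability of reaching 54 but not 60, conditional on being alive at 24: (N(54) − N(60)) / N(24).
= (318 − 278) / 9916 = 40 / 9916 = 0.004034.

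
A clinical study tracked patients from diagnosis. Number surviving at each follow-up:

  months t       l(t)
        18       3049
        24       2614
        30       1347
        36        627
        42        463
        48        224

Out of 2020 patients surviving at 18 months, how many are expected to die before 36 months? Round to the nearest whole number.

1605

The relevant probability is 1 − 627/3049 = 0.794359.
Expected number = 2020 × 0.794359 = 1605.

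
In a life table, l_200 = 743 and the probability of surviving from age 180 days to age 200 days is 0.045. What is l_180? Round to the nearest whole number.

l_180 = l_200 / p = 743 / 0.045 = 16511.

16511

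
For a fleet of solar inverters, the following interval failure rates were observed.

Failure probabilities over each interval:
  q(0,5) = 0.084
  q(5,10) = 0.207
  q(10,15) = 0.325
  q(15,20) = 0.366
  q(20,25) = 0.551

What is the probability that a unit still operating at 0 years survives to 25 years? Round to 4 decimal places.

0.1396

P(survive 0→25) = (1 − 0.084) × (1 − 0.207) × (1 − 0.325) × (1 − 0.366) × (1 − 0.551).
= 0.916 × 0.793 × 0.675 × 0.634 × 0.449 = 0.139575.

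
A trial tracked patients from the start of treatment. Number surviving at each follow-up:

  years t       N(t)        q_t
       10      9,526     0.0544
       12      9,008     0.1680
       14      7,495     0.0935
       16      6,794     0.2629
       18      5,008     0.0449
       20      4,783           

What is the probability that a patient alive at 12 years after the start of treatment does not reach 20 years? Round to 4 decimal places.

P(die before 20 | alive at 12) = 1 − N(20)/N(12) = 1 − 4,783/9,008 = (4,225)/9,008 = 0.469028.

0.4690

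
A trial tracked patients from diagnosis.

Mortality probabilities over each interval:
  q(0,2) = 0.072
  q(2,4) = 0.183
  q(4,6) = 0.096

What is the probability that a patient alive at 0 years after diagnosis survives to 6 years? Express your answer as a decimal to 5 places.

0.68539

The overall survival probability is (1 − 0.072) × (1 − 0.183) × (1 − 0.096).
= 0.928 × 0.817 × 0.904 = 0.685391.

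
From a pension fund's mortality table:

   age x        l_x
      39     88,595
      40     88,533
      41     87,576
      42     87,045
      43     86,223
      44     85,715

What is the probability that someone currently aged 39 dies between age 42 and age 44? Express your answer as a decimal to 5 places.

This is the probability of reaching 42 but not 44, conditional on being alive at 39: (l_42 − l_44) / l_39.
= (87,045 − 85,715) / 88,595 = 1,330 / 88,595 = 0.015012.

0.01501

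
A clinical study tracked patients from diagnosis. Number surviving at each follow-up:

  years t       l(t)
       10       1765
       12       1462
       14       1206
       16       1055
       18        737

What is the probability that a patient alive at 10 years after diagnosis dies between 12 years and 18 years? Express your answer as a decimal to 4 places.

0.4108

This is the probability of reaching 12 but not 18, conditional on being alive at 10: (l(12) − l(18)) / l(10).
= (1462 − 737) / 1765 = 725 / 1765 = 0.410765.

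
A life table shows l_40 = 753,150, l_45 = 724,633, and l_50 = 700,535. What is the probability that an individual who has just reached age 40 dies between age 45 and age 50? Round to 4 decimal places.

This is the probability of reaching 45 but not 50, conditional on being alive at 40: (l_45 − l_50) / l_40.
= (724,633 − 700,535) / 753,150 = 24,098 / 753,150 = 0.031996.

0.0320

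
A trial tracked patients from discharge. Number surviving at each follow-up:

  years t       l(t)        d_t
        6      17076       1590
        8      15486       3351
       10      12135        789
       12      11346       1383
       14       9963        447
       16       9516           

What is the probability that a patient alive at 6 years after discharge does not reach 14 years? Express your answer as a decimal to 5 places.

P(die before 14 | alive at 6) = 1 − l(14)/l(6) = 1 − 9963/17076 = (7113)/17076 = 0.416550.

0.41655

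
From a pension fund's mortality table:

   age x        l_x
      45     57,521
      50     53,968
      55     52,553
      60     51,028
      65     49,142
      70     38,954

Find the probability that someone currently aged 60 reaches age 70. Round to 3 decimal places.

We want 10p60 = l_70/l_60.
The conditional survival probability is l_70/l_60 = 38,954/51,028 = 0.763385.

0.763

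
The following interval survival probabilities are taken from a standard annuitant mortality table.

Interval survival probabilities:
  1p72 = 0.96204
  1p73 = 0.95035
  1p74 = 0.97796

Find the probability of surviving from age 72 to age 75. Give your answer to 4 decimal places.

Chaining the interval survival probabilities: 0.96204 × 0.95035 × 0.97796.
= 0.894124.

0.8941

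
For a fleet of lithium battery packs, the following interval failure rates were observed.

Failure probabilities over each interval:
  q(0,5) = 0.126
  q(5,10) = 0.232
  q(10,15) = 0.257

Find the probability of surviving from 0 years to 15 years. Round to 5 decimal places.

Chaining the interval survival probabilities: (1 − 0.126) × (1 − 0.232) × (1 − 0.257).
= 0.874 × 0.768 × 0.743 = 0.498725.

0.49873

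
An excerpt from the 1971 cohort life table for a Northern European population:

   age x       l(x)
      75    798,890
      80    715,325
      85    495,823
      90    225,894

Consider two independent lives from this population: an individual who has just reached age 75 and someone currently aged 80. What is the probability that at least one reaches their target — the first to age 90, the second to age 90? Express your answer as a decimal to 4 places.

0.5093

p₁ = l(90)/l(75) = 225,894/798,890 = 0.282760; p₂ = l(90)/l(80) = 225,894/715,325 = 0.315792.
P(at least one) = 1 − (1−p₁)(1−p₂) = 1 − 0.717240 × 0.684208 = 0.509259.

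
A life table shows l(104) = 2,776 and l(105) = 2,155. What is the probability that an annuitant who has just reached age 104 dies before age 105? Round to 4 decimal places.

0.2237

P(die before 105 | alive at 104) = 1 − l(105)/l(104) = 1 − 2,155/2,776 = (621)/2,776 = 0.223703.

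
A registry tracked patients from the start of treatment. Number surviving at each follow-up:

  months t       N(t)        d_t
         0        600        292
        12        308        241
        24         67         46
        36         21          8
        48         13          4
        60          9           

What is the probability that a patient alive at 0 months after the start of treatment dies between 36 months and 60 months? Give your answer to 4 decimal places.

This is the probability of reaching 36 but not 60, conditional on being alive at 0: (N(36) − N(60)) / N(0).
= (21 − 9) / 600 = 12 / 600 = 0.020000.

0.0200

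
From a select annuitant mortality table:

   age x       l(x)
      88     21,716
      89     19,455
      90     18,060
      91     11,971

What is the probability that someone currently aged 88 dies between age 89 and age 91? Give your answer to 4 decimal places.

This is the probability of reaching 89 but not 91, conditional on being alive at 88: (l(89) − l(91)) / l(88).
= (19,455 − 11,971) / 21,716 = 7,484 / 21,716 = 0.344631.

0.3446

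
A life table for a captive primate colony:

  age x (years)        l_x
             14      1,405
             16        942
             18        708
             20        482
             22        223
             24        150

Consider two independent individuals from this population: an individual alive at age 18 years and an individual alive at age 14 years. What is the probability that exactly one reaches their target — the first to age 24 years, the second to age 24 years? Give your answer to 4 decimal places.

0.2734

p₁ = l_24/l_18 = 150/708 = 0.211864; p₂ = l_24/l_14 = 150/1,405 = 0.106762.
P(exactly one) = p₁(1−p₂) + (1−p₁)p₂ = 0.189245 + 0.084143 = 0.273388.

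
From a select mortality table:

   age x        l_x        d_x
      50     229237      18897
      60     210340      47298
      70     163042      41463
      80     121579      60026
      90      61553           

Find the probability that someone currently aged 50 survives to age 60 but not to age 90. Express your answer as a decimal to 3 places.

0.649

We want 10|30q50 = (l_60 − l_90)/l_50.
This is the probability of reaching 60 but not 90, conditional on being alive at 50: (l_60 − l_90) / l_50.
= (210340 − 61553) / 229237 = 148787 / 229237 = 0.649053.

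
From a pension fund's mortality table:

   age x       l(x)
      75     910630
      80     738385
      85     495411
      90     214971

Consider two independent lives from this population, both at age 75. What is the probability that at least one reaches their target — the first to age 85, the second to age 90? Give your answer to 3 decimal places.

p₁ = l(85)/l(75) = 495411/910630 = 0.544031; p₂ = l(90)/l(75) = 214971/910630 = 0.236068.
P(at least one) = 1 − (1−p₁)(1−p₂) = 1 − 0.455969 × 0.763932 = 0.651671.

0.652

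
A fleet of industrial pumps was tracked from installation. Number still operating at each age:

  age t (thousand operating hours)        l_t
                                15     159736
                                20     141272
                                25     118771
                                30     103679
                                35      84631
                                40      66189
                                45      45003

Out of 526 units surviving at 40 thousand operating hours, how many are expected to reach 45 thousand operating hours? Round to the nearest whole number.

The relevant probability is 45003/66189 = 0.679917.
Expected number = 526 × 0.679917 = 358.

358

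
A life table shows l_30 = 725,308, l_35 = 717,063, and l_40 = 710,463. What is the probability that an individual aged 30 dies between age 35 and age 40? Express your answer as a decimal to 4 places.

We want 5|5q30 = (l_35 − l_40)/l_30.
This is the probability of reaching 35 but not 40, conditional on being alive at 30: (l_35 − l_40) / l_30.
= (717,063 − 710,463) / 725,308 = 6,600 / 725,308 = 0.009100.

0.0091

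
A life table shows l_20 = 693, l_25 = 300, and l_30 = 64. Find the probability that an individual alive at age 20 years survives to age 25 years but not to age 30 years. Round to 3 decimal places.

0.341

This is the probability of reaching 25 but not 30, conditional on being alive at 20: (l_25 − l_30) / l_20.
= (300 − 64) / 693 = 236 / 693 = 0.340548.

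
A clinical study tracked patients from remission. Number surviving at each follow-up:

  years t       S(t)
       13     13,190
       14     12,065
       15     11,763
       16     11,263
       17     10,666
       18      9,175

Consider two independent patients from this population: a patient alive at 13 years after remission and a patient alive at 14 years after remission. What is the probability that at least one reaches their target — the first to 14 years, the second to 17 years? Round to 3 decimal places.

p₁ = S(14)/S(13) = 12,065/13,190 = 0.914708; p₂ = S(17)/S(14) = 10,666/12,065 = 0.884045.
P(at least one) = 1 − (1−p₁)(1−p₂) = 1 − 0.085292 × 0.115955 = 0.990110.

0.990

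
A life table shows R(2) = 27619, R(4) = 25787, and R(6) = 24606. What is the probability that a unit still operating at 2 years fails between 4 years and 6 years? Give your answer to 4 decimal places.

This is the probability of reaching 4 but not 6, conditional on being operational at 2: (R(4) − R(6)) / R(2).
= (25787 − 24606) / 27619 = 1181 / 27619 = 0.042760.

0.0428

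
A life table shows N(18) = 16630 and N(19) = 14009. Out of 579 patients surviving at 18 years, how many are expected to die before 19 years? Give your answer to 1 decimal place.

91.3

The relevant probability is 1 − 14009/16630 = 0.157607.
Expected number = 579 × 0.157607 = 91.3.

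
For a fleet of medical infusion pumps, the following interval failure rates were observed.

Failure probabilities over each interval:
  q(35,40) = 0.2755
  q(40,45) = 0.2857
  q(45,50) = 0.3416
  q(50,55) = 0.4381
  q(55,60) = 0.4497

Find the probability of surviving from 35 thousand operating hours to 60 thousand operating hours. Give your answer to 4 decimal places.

Survival from 35 to 60 is the product of surviving each interval: (1 − 0.2755) × (1 − 0.2857) × (1 − 0.3416) × (1 − 0.4381) × (1 − 0.4497).
= 0.7245 × 0.7143 × 0.6584 × 0.5619 × 0.5503 = 0.105358.

0.1054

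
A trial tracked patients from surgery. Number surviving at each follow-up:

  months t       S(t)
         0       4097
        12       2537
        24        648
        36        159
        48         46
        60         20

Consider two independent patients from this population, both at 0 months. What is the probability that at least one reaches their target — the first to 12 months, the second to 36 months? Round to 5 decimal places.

0.63401

p₁ = S(12)/S(0) = 2537/4097 = 0.619234; p₂ = S(36)/S(0) = 159/4097 = 0.038809.
P(at least one) = 1 − (1−p₁)(1−p₂) = 1 − 0.380766 × 0.961191 = 0.634011.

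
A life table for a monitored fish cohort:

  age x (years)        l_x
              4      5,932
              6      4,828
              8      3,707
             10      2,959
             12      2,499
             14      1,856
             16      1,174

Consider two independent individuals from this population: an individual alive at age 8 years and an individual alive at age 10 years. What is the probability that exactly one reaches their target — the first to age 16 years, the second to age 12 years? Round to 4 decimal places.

p₁ = l_16/l_8 = 1,174/3,707 = 0.316698; p₂ = l_12/l_10 = 2,499/2,959 = 0.844542.
P(exactly one) = p₁(1−p₂) + (1−p₁)p₂ = 0.049233 + 0.577077 = 0.626310.

0.6263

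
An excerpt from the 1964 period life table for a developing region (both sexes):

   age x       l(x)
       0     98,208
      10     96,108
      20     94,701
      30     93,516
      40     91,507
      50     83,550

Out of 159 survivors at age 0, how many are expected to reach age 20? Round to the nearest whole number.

153

The relevant probability is 94,701/98,208 = 0.964290.
Expected number = 159 × 0.964290 = 153.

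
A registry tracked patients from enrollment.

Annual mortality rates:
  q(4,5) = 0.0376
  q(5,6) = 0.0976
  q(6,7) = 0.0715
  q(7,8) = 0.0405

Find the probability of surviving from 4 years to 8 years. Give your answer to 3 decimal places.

0.774

P(survive 4→8) = (1 − 0.0376) × (1 − 0.0976) × (1 − 0.0715) × (1 − 0.0405).
= 0.9624 × 0.9024 × 0.9285 × 0.9595 = 0.773716.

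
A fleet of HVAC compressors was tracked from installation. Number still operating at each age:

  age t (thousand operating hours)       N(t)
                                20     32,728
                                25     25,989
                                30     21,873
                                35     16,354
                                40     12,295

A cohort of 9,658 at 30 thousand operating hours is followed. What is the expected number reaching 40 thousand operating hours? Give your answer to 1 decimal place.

The relevant probability is 12,295/21,873 = 0.562109.
Expected number = 9,658 × 0.562109 = 5428.8.

5428.8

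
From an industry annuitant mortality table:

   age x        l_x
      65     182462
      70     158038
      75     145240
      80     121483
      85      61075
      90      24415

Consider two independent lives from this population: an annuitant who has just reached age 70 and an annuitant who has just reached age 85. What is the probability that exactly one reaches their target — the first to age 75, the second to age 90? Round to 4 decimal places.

p₁ = l_75/l_70 = 145240/158038 = 0.919019; p₂ = l_90/l_85 = 24415/61075 = 0.399754.
P(exactly one) = p₁(1−p₂) + (1−p₁)p₂ = 0.551637 + 0.032372 = 0.584010.

0.5840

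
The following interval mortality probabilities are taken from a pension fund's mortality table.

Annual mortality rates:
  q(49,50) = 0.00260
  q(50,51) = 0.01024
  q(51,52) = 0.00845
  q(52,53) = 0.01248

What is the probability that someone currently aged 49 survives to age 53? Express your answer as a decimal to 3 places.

0.967

The overall survival probability is (1 − 0.00260) × (1 − 0.01024) × (1 − 0.00845) × (1 − 0.01248).
= 0.99740 × 0.98976 × 0.99155 × 0.98752 = 0.966629.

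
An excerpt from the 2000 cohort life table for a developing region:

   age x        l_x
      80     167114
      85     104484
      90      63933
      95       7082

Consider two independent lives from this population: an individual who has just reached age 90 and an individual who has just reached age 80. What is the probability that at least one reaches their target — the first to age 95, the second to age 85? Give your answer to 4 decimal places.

0.6667

p₁ = l_95/l_90 = 7082/63933 = 0.110772; p₂ = l_85/l_80 = 104484/167114 = 0.625226.
P(at least one) = 1 − (1−p₁)(1−p₂) = 1 − 0.889228 × 0.374774 = 0.666740.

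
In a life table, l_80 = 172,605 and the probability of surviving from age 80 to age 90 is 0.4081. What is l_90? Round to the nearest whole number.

70440

l_90 = l_80 × p = 172,605 × 0.4081 = 70440.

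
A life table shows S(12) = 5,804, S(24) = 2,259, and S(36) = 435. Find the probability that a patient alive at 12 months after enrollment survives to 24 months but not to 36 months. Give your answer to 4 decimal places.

This is the probability of reaching 24 but not 36, conditional on being alive at 12: (S(24) − S(36)) / S(12).
= (2,259 − 435) / 5,804 = 1,824 / 5,804 = 0.314266.

0.3143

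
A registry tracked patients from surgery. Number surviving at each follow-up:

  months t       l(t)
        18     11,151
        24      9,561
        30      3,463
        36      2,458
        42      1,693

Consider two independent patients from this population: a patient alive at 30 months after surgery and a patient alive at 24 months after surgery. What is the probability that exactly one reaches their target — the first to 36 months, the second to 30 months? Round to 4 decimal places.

0.5578

p₁ = l(36)/l(30) = 2,458/3,463 = 0.709789; p₂ = l(30)/l(24) = 3,463/9,561 = 0.362201.
P(exactly one) = p₁(1−p₂) + (1−p₁)p₂ = 0.452703 + 0.105115 = 0.557817.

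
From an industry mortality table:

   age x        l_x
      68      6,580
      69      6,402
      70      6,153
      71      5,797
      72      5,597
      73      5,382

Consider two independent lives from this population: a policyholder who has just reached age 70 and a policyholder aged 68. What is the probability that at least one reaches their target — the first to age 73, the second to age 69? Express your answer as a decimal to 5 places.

p₁ = l_73/l_70 = 5,382/6,153 = 0.874695; p₂ = l_69/l_68 = 6,402/6,580 = 0.972948.
P(at least one) = 1 − (1−p₁)(1−p₂) = 1 − 0.125305 × 0.027052 = 0.996610.

0.99661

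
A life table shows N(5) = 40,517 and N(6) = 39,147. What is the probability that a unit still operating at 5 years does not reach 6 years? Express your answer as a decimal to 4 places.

0.0338

P(fail before 6 | operational at 5) = 1 − N(6)/N(5) = 1 − 39,147/40,517 = (1,370)/40,517 = 0.033813.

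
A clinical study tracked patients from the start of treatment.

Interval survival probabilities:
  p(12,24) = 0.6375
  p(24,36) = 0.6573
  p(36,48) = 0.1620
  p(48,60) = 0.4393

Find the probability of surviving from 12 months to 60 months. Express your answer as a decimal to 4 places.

Chaining the interval survival probabilities: 0.6375 × 0.6573 × 0.1620 × 0.4393.
= 0.029821.

0.0298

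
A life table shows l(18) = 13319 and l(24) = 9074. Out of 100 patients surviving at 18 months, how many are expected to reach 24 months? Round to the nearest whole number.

The relevant probability is 9074/13319 = 0.681282.
Expected number = 100 × 0.681282 = 68.

68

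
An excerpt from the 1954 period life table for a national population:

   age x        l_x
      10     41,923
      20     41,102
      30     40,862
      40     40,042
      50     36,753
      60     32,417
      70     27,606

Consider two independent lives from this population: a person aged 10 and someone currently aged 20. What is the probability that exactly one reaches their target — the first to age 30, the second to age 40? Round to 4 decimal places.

0.0498

p₁ = l_30/l_10 = 40,862/41,923 = 0.974692; p₂ = l_40/l_20 = 40,042/41,102 = 0.974211.
P(exactly one) = p₁(1−p₂) + (1−p₁)p₂ = 0.025136 + 0.024655 = 0.049792.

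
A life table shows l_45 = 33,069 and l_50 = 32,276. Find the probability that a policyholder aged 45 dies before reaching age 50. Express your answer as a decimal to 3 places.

P(die before 50 | alive at 45) = 1 − l_50/l_45 = 1 − 32,276/33,069 = (793)/33,069 = 0.023980.

0.024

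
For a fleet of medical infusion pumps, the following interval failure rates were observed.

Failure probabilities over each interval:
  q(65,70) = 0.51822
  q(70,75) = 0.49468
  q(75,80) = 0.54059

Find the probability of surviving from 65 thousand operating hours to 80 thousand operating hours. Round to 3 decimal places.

0.112

Chaining the interval survival probabilities: (1 − 0.51822) × (1 − 0.49468) × (1 − 0.54059).
= 0.48178 × 0.50532 × 0.45941 = 0.111845.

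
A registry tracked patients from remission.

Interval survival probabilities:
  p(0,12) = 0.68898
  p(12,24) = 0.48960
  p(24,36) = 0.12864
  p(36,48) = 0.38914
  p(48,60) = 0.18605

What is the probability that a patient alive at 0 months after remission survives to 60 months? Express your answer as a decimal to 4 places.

0.0031

The overall survival probability is 0.68898 × 0.48960 × 0.12864 × 0.38914 × 0.18605.
= 0.003142.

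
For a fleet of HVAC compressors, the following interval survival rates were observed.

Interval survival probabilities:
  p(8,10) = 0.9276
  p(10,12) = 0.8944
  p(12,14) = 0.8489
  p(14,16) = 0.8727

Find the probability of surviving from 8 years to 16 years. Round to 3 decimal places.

The overall survival probability is 0.9276 × 0.8944 × 0.8489 × 0.8727.
= 0.614630.

0.615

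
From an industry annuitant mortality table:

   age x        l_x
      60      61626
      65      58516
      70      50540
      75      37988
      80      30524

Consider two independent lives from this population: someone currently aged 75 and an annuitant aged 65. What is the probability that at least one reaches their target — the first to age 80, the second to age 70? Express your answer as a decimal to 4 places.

0.9732

p₁ = l_80/l_75 = 30524/37988 = 0.803517; p₂ = l_70/l_65 = 50540/58516 = 0.863695.
P(at least one) = 1 − (1−p₁)(1−p₂) = 1 − 0.196483 × 0.136305 = 0.973218.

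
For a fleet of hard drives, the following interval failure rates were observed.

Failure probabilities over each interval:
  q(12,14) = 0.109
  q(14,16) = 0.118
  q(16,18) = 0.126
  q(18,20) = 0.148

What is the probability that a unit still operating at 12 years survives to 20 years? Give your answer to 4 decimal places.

P(survive 12→20) = (1 − 0.109) × (1 − 0.118) × (1 − 0.126) × (1 − 0.148).
= 0.891 × 0.882 × 0.874 × 0.852 = 0.585191.

0.5852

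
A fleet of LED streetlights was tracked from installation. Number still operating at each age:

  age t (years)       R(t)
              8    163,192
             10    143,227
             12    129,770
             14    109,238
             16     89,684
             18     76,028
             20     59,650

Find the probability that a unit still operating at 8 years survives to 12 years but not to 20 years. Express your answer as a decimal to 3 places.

0.430

This is the probability of reaching 12 but not 20, conditional on being operational at 8: (R(12) − R(20)) / R(8).
= (129,770 − 59,650) / 163,192 = 70,120 / 163,192 = 0.429678.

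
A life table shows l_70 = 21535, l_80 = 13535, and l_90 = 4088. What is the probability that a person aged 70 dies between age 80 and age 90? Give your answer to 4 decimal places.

We want 10|10q70 = (l_80 − l_90)/l_70.
This is the probability of reaching 80 but not 90, conditional on being alive at 70: (l_80 − l_90) / l_70.
= (13535 − 4088) / 21535 = 9447 / 21535 = 0.438681.

0.4387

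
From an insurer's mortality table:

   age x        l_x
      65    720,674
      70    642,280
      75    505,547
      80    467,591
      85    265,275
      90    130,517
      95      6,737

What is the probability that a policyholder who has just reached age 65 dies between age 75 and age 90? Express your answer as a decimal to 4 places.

0.5204

We want 10|15q65 = (l_75 − l_90)/l_65.
This is the probability of reaching 75 but not 90, conditional on being alive at 65: (l_75 − l_90) / l_65.
= (505,547 − 130,517) / 720,674 = 375,030 / 720,674 = 0.520388.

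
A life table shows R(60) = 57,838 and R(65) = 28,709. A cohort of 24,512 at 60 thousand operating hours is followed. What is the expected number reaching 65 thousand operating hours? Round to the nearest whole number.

12167

The relevant probability is 28,709/57,838 = 0.496369.
Expected number = 24,512 × 0.496369 = 12167.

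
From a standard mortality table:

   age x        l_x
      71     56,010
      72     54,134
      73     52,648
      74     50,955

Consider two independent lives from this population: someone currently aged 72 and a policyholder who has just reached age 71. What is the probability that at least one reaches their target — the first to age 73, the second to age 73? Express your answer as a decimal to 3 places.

p₁ = l_73/l_72 = 52,648/54,134 = 0.972550; p₂ = l_73/l_71 = 52,648/56,010 = 0.939975.
P(at least one) = 1 − (1−p₁)(1−p₂) = 1 − 0.027450 × 0.060025 = 0.998352.

0.998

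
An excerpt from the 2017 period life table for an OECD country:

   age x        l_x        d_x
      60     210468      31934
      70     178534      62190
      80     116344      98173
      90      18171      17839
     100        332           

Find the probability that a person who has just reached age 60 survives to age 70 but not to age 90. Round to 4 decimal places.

0.7619

We want 10|20q60 = (l_70 − l_90)/l_60.
This is the probability of reaching 70 but not 90, conditional on being alive at 60: (l_70 − l_90) / l_60.
= (178534 − 18171) / 210468 = 160363 / 210468 = 0.761935.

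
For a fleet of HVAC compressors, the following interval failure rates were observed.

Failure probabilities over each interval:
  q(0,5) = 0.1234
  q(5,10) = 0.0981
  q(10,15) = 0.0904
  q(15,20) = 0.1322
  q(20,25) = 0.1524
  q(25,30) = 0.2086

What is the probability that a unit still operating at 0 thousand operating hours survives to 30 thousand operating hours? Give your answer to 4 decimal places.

Survival from 0 to 30 is the product of surviving each interval: (1 − 0.1234) × (1 − 0.0981) × (1 − 0.0904) × (1 − 0.1322) × (1 − 0.1524) × (1 − 0.2086).
= 0.8766 × 0.9019 × 0.9096 × 0.8678 × 0.8476 × 0.7914 = 0.418617.

0.4186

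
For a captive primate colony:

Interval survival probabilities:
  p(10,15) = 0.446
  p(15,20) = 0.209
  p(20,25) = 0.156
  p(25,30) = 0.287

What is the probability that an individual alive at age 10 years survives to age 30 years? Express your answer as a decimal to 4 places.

Chaining the interval survival probabilities: 0.446 × 0.209 × 0.156 × 0.287.
= 0.004173.

0.0042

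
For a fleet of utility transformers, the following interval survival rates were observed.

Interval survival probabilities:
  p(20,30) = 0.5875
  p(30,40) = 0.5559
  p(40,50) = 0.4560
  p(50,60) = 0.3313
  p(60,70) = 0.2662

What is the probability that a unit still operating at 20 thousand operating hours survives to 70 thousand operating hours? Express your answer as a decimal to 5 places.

0.01313

Chaining the interval survival probabilities: 0.5875 × 0.5559 × 0.4560 × 0.3313 × 0.2662.
= 0.013134.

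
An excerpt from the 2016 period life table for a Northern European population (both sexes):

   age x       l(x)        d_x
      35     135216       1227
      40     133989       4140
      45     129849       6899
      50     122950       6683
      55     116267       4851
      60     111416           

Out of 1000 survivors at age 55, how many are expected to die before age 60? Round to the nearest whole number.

The relevant probability is 1 − 111416/116267 = 0.041723.
Expected number = 1000 × 0.041723 = 42.

42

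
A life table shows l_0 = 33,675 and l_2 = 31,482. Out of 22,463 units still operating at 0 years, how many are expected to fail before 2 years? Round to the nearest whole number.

The relevant probability is 1 − 31,482/33,675 = 0.065122.
Expected number = 22,463 × 0.065122 = 1463.

1463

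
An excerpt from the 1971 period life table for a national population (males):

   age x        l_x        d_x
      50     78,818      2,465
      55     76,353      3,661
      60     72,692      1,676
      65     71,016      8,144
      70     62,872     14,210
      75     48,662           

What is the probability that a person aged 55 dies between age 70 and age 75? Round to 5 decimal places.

We want 15|5q55 = (l_70 − l_75)/l_55.
This is the probability of reaching 70 but not 75, conditional on being alive at 55: (l_70 − l_75) / l_55.
= (62,872 − 48,662) / 76,353 = 14,210 / 76,353 = 0.186109.

0.18611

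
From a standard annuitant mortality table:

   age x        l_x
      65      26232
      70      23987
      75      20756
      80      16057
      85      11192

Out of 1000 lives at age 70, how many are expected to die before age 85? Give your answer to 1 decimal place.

533.4

The relevant probability is 1 − 11192/23987 = 0.533414.
Expected number = 1000 × 0.533414 = 533.4.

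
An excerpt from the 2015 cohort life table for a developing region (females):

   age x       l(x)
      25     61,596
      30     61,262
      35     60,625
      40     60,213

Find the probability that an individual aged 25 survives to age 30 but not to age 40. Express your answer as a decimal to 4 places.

0.0170

This is the probability of reaching 30 but not 40, conditional on being alive at 25: (l(30) − l(40)) / l(25).
= (61,262 − 60,213) / 61,596 = 1,049 / 61,596 = 0.017030.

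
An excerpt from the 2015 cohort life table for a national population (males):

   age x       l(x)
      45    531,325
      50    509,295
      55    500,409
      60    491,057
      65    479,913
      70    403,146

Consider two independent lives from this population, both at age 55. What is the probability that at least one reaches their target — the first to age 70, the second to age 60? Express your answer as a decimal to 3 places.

p₁ = l(70)/l(55) = 403,146/500,409 = 0.805633; p₂ = l(60)/l(55) = 491,057/500,409 = 0.981311.
P(at least one) = 1 − (1−p₁)(1−p₂) = 1 − 0.194367 × 0.018689 = 0.996367.

0.996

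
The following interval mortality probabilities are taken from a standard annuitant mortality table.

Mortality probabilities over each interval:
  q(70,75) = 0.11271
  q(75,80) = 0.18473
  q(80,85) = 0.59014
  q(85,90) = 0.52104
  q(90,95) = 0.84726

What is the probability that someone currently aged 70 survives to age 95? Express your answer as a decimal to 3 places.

0.022

P(survive 70→95) = (1 − 0.11271) × (1 − 0.18473) × (1 − 0.59014) × (1 − 0.52104) × (1 − 0.84726).
= 0.88729 × 0.81527 × 0.40986 × 0.47896 × 0.15274 = 0.021690.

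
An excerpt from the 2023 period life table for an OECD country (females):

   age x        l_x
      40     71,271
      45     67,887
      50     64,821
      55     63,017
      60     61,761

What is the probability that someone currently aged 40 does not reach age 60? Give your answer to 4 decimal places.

0.1334

P(die before 60 | alive at 40) = 1 − l_60/l_40 = 1 − 61,761/71,271 = (9,510)/71,271 = 0.133434.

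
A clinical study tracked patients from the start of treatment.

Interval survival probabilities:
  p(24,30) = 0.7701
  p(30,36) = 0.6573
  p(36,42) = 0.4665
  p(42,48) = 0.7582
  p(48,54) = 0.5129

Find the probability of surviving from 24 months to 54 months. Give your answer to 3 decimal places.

0.092

Chaining the interval survival probabilities: 0.7701 × 0.6573 × 0.4665 × 0.7582 × 0.5129.
= 0.091829.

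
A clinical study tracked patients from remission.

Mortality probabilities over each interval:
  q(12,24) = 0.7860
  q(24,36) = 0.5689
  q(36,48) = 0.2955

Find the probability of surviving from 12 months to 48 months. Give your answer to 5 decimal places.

0.06499

P(survive 12→48) = (1 − 0.7860) × (1 − 0.5689) × (1 − 0.2955).
= 0.2140 × 0.4311 × 0.7045 = 0.064994.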